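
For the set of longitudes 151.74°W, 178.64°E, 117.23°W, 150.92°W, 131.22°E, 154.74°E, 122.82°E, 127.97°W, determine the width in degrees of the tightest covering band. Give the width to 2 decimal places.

Sort the longitudes: -151.74°, -150.92°, -127.97°, -117.23°, +122.82°, +131.22°, +154.74°, +178.64°.
Eastward gaps between consecutive values (wrapping around): 0.82°, 22.95°, 10.74°, 240.05°, 8.40°, 23.52°, 23.90°, 29.62°.
Largest gap = 240.05° ⇒ minimal covering band is its complement: 360° − 240.05° = 119.95°.
Band runs from +122.82° eastward to -117.23°, crossing the antimeridian.

119.95°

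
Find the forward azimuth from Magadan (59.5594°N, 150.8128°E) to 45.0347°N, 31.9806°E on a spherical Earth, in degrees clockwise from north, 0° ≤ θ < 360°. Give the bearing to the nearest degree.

316°

Δλ = 31.9806 − 150.8128 = -118.8322°.
θ = atan2( sin Δλ · cos φ₂ , cos φ₁ · sin φ₂ − sin φ₁ · cos φ₂ · cos Δλ )
  = atan2(-0.61908, 0.65229) = -43.504° → normalised to [0°, 360°): 316.496°.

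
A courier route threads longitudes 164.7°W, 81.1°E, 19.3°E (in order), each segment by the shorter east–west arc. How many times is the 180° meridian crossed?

1

Leg 1: -164.7° → +81.1°, shortest Δλ = -114.2° (west) — crosses 180°.
Leg 2: +81.1° → +19.3°, shortest Δλ = -61.8° (west) — does not cross 180°.
Total crossings: 1.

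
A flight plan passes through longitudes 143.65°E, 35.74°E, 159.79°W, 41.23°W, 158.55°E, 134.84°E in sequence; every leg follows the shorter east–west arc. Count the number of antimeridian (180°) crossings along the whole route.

Leg 1: +143.65° → +35.74°, shortest Δλ = -107.91° (west) — does not cross 180°.
Leg 2: +35.74° → -159.79°, shortest Δλ = 164.47° (east) — crosses 180°.
Leg 3: -159.79° → -41.23°, shortest Δλ = 118.56° (east) — does not cross 180°.
Leg 4: -41.23° → +158.55°, shortest Δλ = -160.22° (west) — crosses 180°.
Leg 5: +158.55° → +134.84°, shortest Δλ = -23.71° (west) — does not cross 180°.
Total crossings: 2.

2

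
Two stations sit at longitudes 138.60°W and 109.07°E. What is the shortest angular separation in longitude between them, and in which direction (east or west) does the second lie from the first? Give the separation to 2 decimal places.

Raw difference: 109.07 − -138.60 = 247.67°.
Normalise into (−180°, 180°]: 247.67° − 360° = -112.33°.
Negative ⇒ the second point lies to the west; separation 112.33°.

112.33° west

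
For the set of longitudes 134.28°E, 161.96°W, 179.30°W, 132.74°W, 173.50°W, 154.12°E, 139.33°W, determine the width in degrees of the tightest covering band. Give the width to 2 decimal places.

92.98°

Sort the longitudes: -179.30°, -173.50°, -161.96°, -139.33°, -132.74°, +134.28°, +154.12°.
Eastward gaps between consecutive values (wrapping around): 5.80°, 11.54°, 22.63°, 6.59°, 267.02°, 19.84°, 26.58°.
Largest gap = 267.02° ⇒ minimal covering band is its complement: 360° − 267.02° = 92.98°.
Band runs from +134.28° eastward to -132.74°, crossing the antimeridian.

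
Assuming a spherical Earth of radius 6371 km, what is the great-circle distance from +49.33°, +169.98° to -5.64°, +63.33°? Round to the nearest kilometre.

11686 km

Δλ = 63.33 − 169.98 = -106.65°.
Δφ = -5.64 − 49.33 = -54.97°.
a = sin²(Δφ/2) + cos φ₁ · cos φ₂ · sin²(Δλ/2) = 0.630183.
c = 2·atan2(√a, √(1−a)) = 1.83420 rad → d = 6371·c ≈ 11685.67 km.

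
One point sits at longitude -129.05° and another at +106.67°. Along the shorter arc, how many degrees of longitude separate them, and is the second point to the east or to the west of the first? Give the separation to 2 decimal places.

124.28° west

Raw difference: 106.67 − -129.05 = 235.72°.
Normalise into (−180°, 180°]: 235.72° − 360° = -124.28°.
Negative ⇒ the second point lies to the west; separation 124.28°.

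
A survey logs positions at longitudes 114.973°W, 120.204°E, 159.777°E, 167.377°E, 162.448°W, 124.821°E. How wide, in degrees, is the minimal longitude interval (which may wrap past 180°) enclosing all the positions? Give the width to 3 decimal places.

124.823°

Sort the longitudes: -162.448°, -114.973°, +120.204°, +124.821°, +159.777°, +167.377°.
Eastward gaps between consecutive values (wrapping around): 47.475°, 235.177°, 4.617°, 34.956°, 7.600°, 30.175°.
Largest gap = 235.177° ⇒ minimal covering band is its complement: 360° − 235.177° = 124.823°.
Band runs from +120.204° eastward to -114.973°, crossing the antimeridian.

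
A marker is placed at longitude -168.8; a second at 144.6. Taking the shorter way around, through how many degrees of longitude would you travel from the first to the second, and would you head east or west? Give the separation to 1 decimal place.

Raw difference: 144.6 − -168.8 = 313.4°.
Normalise into (−180°, 180°]: 313.4° − 360° = -46.6°.
Negative ⇒ the second point lies to the west; separation 46.6°.

46.6° west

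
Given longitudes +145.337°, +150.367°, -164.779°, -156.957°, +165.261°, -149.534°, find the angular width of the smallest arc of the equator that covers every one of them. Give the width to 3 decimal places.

65.129°

Sort the longitudes: -164.779°, -156.957°, -149.534°, +145.337°, +150.367°, +165.261°.
Eastward gaps between consecutive values (wrapping around): 7.822°, 7.423°, 294.871°, 5.030°, 14.894°, 29.960°.
Largest gap = 294.871° ⇒ minimal covering band is its complement: 360° − 294.871° = 65.129°.
Band runs from +145.337° eastward to -149.534°, crossing the antimeridian.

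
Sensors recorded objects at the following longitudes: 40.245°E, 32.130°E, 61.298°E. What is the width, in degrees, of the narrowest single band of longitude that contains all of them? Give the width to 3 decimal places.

Sort the longitudes: +32.130°, +40.245°, +61.298°.
Eastward gaps between consecutive values (wrapping around): 8.115°, 21.053°, 330.832°.
Largest gap = 330.832° ⇒ minimal covering band is its complement: 360° − 330.832° = 29.168°.
Band runs from +32.130° eastward to +61.298°.

29.168°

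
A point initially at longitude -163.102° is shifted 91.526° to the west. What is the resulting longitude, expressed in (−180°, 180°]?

+105.372°

Start at -163.102°; shift −91.526° → -254.628°.
-254.628° lies outside (−180°, 180°]; add 360° → +105.372°.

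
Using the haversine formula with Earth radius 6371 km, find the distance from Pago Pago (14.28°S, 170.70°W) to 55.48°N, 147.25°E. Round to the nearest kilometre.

Δλ = 147.25 − -170.70 = 317.95°; wrapped into (−180°, 180°]: -42.05°.
Δφ = 55.48 − -14.28 = 69.76°.
a = sin²(Δφ/2) + cos φ₁ · cos φ₂ · sin²(Δλ/2) = 0.397714.
c = 2·atan2(√a, √(1−a)) = 1.36477 rad → d = 6371·c ≈ 8694.95 km.

8695 km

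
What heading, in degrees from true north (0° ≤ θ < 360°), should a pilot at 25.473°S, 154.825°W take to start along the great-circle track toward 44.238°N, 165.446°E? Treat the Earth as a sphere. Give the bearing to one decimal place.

332.2°

Δλ = 165.446 − -154.825 = 320.271°; wrapped into (−180°, 180°]: -39.729°.
θ = atan2( sin Δλ · cos φ₂ , cos φ₁ · sin φ₂ − sin φ₁ · cos φ₂ · cos Δλ )
  = atan2(-0.45792, 0.86680) = -27.847° → normalised to [0°, 360°): 332.153°.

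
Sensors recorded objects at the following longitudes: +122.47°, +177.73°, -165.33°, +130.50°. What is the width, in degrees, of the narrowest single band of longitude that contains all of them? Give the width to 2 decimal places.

Sort the longitudes: -165.33°, +122.47°, +130.50°, +177.73°.
Eastward gaps between consecutive values (wrapping around): 287.80°, 8.03°, 47.23°, 16.94°.
Largest gap = 287.80° ⇒ minimal covering band is its complement: 360° − 287.80° = 72.20°.
Band runs from +122.47° eastward to -165.33°, crossing the antimeridian.

72.20°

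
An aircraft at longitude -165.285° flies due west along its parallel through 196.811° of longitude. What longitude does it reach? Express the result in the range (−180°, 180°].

Start at -165.285°; shift −196.811° → -362.096°.
-362.096° lies outside (−180°, 180°]; add 360° → -2.096°.

-2.096°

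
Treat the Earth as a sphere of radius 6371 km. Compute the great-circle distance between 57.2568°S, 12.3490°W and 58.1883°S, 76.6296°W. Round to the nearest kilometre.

Δλ = -76.6296 − -12.3490 = -64.2806°.
Δφ = -58.1883 − -57.2568 = -0.9315°.
a = sin²(Δφ/2) + cos φ₁ · cos φ₂ · sin²(Δλ/2) = 0.080758.
c = 2·atan2(√a, √(1−a)) = 0.57630 rad → d = 6371·c ≈ 3671.60 km.

3672 km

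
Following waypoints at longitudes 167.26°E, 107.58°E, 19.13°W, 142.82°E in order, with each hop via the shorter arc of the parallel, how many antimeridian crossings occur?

0

Leg 1: +167.26° → +107.58°, shortest Δλ = -59.68° (west) — does not cross 180°.
Leg 2: +107.58° → -19.13°, shortest Δλ = -126.71° (west) — does not cross 180°.
Leg 3: -19.13° → +142.82°, shortest Δλ = 161.95° (east) — does not cross 180°.
Total crossings: 0.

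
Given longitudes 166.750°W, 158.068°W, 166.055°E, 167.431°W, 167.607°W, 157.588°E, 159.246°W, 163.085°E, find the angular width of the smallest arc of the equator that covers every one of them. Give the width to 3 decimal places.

44.344°

Sort the longitudes: -167.607°, -167.431°, -166.750°, -159.246°, -158.068°, +157.588°, +163.085°, +166.055°.
Eastward gaps between consecutive values (wrapping around): 0.176°, 0.681°, 7.504°, 1.178°, 315.656°, 5.497°, 2.970°, 26.338°.
Largest gap = 315.656° ⇒ minimal covering band is its complement: 360° − 315.656° = 44.344°.
Band runs from +157.588° eastward to -158.068°, crossing the antimeridian.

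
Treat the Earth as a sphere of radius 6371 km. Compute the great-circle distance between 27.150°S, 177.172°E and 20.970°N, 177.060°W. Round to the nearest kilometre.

Δλ = -177.060 − 177.172 = -354.232°; wrapped into (−180°, 180°]: 5.768°.
Δφ = 20.970 − -27.150 = 48.120°.
a = sin²(Δφ/2) + cos φ₁ · cos φ₂ · sin²(Δλ/2) = 0.168317.
c = 2·atan2(√a, √(1−a)) = 0.84549 rad → d = 6371·c ≈ 5386.61 km.

5387 km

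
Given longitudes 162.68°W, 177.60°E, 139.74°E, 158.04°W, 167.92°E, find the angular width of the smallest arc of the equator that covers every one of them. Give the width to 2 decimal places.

Sort the longitudes: -162.68°, -158.04°, +139.74°, +167.92°, +177.60°.
Eastward gaps between consecutive values (wrapping around): 4.64°, 297.78°, 28.18°, 9.68°, 19.72°.
Largest gap = 297.78° ⇒ minimal covering band is its complement: 360° − 297.78° = 62.22°.
Band runs from +139.74° eastward to -158.04°, crossing the antimeridian.

62.22°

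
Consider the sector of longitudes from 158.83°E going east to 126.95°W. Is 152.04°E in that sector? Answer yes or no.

No

Band width going east from +158.83° to -126.95°: ((-126.95 − 158.83) mod 360) = 74.22°.
Offset of +152.04° east of the west edge: ((152.04 − 158.83) mod 360) = 353.21°.
353.21° > 74.22° ⇒ outside.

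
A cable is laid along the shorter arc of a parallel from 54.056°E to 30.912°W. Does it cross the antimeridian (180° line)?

Signed shortest Δλ = ((-30.912 − 54.056 + 180) mod 360) − 180 = -84.968°.
Going west by 84.968° from +54.056° reaches -30.912° without touching 180°.

No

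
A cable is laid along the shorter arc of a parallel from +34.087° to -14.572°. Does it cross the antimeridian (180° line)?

No

Signed shortest Δλ = ((-14.572 − 34.087 + 180) mod 360) − 180 = -48.659°.
Going west by 48.659° from +34.087° reaches -14.572° without touching 180°.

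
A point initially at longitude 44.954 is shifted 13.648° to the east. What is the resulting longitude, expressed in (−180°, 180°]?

+58.602°

Start at +44.954°; shift +13.648° → +58.602°.
+58.602° already lies in (−180°, 180°].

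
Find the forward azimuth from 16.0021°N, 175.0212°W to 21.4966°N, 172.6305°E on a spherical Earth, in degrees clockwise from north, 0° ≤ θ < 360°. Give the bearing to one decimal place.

Δλ = 172.6305 − -175.0212 = 347.6517°; wrapped into (−180°, 180°]: -12.3483°.
θ = atan2( sin Δλ · cos φ₂ , cos φ₁ · sin φ₂ − sin φ₁ · cos φ₂ · cos Δλ )
  = atan2(-0.19898, 0.10168) = -62.932° → normalised to [0°, 360°): 297.068°.

297.1°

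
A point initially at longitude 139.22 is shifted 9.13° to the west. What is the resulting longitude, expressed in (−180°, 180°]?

+130.09°

Start at +139.22°; shift −9.13° → +130.09°.
+130.09° already lies in (−180°, 180°].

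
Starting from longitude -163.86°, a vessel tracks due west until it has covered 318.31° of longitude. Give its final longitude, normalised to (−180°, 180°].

-122.17°

Start at -163.86°; shift −318.31° → -482.17°.
-482.17° lies outside (−180°, 180°]; add 360° → -122.17°.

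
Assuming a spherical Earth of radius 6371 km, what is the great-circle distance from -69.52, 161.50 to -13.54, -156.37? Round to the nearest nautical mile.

Δλ = -156.37 − 161.50 = -317.87°; wrapped into (−180°, 180°]: 42.13°.
Δφ = -13.54 − -69.52 = 55.98°.
a = sin²(Δφ/2) + cos φ₁ · cos φ₂ · sin²(Δλ/2) = 0.264203.
c = 2·atan2(√a, √(1−a)) = 1.07970 rad → d = 6371·c ≈ 6878.76 km ≈ 3714.23 nmi.

3714 nmi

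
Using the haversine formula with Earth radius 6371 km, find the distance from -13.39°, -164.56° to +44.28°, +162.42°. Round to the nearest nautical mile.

Δλ = 162.42 − -164.56 = 326.98°; wrapped into (−180°, 180°]: -33.02°.
Δφ = 44.28 − -13.39 = 57.67°.
a = sin²(Δφ/2) + cos φ₁ · cos φ₂ · sin²(Δλ/2) = 0.288850.
c = 2·atan2(√a, √(1−a)) = 1.13481 rad → d = 6371·c ≈ 7229.90 km ≈ 3903.84 nmi.

3904 nmi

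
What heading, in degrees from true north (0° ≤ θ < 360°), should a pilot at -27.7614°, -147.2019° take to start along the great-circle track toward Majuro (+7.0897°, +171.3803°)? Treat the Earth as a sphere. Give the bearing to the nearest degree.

Δλ = 171.3803 − -147.2019 = 318.5822°; wrapped into (−180°, 180°]: -41.4178°.
θ = atan2( sin Δλ · cos φ₂ , cos φ₁ · sin φ₂ − sin φ₁ · cos φ₂ · cos Δλ )
  = atan2(-0.65649, 0.45584) = -55.225° → normalised to [0°, 360°): 304.775°.

305°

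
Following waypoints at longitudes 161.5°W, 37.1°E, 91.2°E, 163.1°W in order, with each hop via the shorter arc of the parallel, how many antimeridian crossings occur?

Leg 1: -161.5° → +37.1°, shortest Δλ = -161.4° (west) — crosses 180°.
Leg 2: +37.1° → +91.2°, shortest Δλ = 54.1° (east) — does not cross 180°.
Leg 3: +91.2° → -163.1°, shortest Δλ = 105.7° (east) — crosses 180°.
Total crossings: 2.

2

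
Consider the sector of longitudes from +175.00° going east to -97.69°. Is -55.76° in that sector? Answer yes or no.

Band width going east from +175.00° to -97.69°: ((-97.69 − 175.00) mod 360) = 87.31°.
Offset of -55.76° east of the west edge: ((-55.76 − 175.00) mod 360) = 129.24°.
129.24° > 87.31° ⇒ outside.

No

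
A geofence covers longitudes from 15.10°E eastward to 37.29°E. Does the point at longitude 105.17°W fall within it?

No

Band width going east from +15.10° to +37.29°: ((37.29 − 15.10) mod 360) = 22.19°.
Offset of -105.17° east of the west edge: ((-105.17 − 15.10) mod 360) = 239.73°.
239.73° > 22.19° ⇒ outside.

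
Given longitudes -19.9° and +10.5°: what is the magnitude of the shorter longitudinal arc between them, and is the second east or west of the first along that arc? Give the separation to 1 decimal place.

Raw difference: 10.5 − -19.9 = 30.4°.
Normalise into (−180°, 180°]: 30.4° stays 30.4°.
Positive ⇒ the second point lies to the east; separation 30.4°.

30.4° east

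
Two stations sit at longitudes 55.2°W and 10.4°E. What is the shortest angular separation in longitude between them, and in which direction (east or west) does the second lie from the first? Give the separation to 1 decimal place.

Raw difference: 10.4 − -55.2 = 65.6°.
Normalise into (−180°, 180°]: 65.6° stays 65.6°.
Positive ⇒ the second point lies to the east; separation 65.6°.

65.6° east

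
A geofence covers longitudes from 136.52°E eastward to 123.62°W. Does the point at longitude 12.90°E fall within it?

No

Band width going east from +136.52° to -123.62°: ((-123.62 − 136.52) mod 360) = 99.86°.
Offset of +12.90° east of the west edge: ((12.90 − 136.52) mod 360) = 236.38°.
236.38° > 99.86° ⇒ outside.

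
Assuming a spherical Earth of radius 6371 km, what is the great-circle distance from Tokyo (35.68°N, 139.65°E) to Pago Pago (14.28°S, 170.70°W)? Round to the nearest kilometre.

7622 km

Δλ = -170.70 − 139.65 = -310.35°; wrapped into (−180°, 180°]: 49.65°.
Δφ = -14.28 − 35.68 = -49.96°.
a = sin²(Δφ/2) + cos φ₁ · cos φ₂ · sin²(Δλ/2) = 0.317099.
c = 2·atan2(√a, √(1−a)) = 1.19630 rad → d = 6371·c ≈ 7621.63 km.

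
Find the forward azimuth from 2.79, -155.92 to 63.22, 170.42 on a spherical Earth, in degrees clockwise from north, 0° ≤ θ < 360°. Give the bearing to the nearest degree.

344°

Δλ = 170.42 − -155.92 = 326.34°; wrapped into (−180°, 180°]: -33.66°.
θ = atan2( sin Δλ · cos φ₂ , cos φ₁ · sin φ₂ − sin φ₁ · cos φ₂ · cos Δλ )
  = atan2(-0.24973, 0.87343) = -15.956° → normalised to [0°, 360°): 344.044°.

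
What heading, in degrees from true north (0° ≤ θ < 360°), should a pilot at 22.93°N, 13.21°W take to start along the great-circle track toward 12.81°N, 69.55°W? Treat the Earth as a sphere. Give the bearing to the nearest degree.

Δλ = -69.55 − -13.21 = -56.34°.
θ = atan2( sin Δλ · cos φ₂ , cos φ₁ · sin φ₂ − sin φ₁ · cos φ₂ · cos Δλ )
  = atan2(-0.81162, -0.00637) = -90.450° → normalised to [0°, 360°): 269.550°.

270°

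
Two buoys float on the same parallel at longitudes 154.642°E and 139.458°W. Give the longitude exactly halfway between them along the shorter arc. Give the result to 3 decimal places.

Signed shortest Δλ from +154.642° to -139.458° is +65.900°.
Midpoint longitude = +154.642° + (+65.900°)/2 = +154.642° + 32.950° = +187.592°.
Normalise into (−180°, 180°]: -172.408°.
(The naïve average (+154.642 + -139.458)/2 = 7.592° is on the wrong side of the globe.)

172.408°W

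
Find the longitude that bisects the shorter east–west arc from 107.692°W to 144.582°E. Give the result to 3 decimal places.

161.555°W

Signed shortest Δλ from -107.692° to +144.582° is -107.726°.
Midpoint longitude = -107.692° + (-107.726°)/2 = -107.692° − 53.863° = -161.555°.
(The naïve average (-107.692 + +144.582)/2 = 18.445° is on the wrong side of the globe.)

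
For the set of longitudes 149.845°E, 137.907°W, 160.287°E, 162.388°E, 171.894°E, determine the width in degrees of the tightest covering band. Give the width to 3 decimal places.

72.248°

Sort the longitudes: -137.907°, +149.845°, +160.287°, +162.388°, +171.894°.
Eastward gaps between consecutive values (wrapping around): 287.752°, 10.442°, 2.101°, 9.506°, 50.199°.
Largest gap = 287.752° ⇒ minimal covering band is its complement: 360° − 287.752° = 72.248°.
Band runs from +149.845° eastward to -137.907°, crossing the antimeridian.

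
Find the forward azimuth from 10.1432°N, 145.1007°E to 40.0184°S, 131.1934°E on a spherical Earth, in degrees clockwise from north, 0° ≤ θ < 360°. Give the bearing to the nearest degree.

194°

Δλ = 131.1934 − 145.1007 = -13.9073°.
θ = atan2( sin Δλ · cos φ₂ , cos φ₁ · sin φ₂ − sin φ₁ · cos φ₂ · cos Δλ )
  = atan2(-0.18407, -0.76390) = -166.452° → normalised to [0°, 360°): 193.548°.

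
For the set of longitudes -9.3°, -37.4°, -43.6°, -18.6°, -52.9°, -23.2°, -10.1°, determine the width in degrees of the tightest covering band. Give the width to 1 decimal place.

Sort the longitudes: -52.9°, -43.6°, -37.4°, -23.2°, -18.6°, -10.1°, -9.3°.
Eastward gaps between consecutive values (wrapping around): 9.3°, 6.2°, 14.2°, 4.6°, 8.5°, 0.8°, 316.4°.
Largest gap = 316.4° ⇒ minimal covering band is its complement: 360° − 316.4° = 43.6°.
Band runs from -52.9° eastward to -9.3°.

43.6°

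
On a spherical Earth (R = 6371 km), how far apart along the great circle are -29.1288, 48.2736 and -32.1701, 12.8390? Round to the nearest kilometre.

Δλ = 12.8390 − 48.2736 = -35.4346°.
Δφ = -32.1701 − -29.1288 = -3.0413°.
a = sin²(Δφ/2) + cos φ₁ · cos φ₂ · sin²(Δλ/2) = 0.069182.
c = 2·atan2(√a, √(1−a)) = 0.53231 rad → d = 6371·c ≈ 3391.37 km.

3391 km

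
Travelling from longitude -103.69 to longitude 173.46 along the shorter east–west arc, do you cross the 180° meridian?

Naïve |173.46 − -103.69| = 277.15° > 180°, so the shorter arc goes the other way round — across 180°.
Signed shortest Δλ = ((173.46 − -103.69 + 180) mod 360) − 180 = -82.85°.
Going west by 82.85° from -103.69° passes through 180° before reaching +173.46°.

Yes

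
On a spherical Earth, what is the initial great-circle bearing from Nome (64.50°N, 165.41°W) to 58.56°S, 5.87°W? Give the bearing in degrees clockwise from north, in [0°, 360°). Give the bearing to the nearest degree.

Δλ = -5.87 − -165.41 = 159.54°.
θ = atan2( sin Δλ · cos φ₂ , cos φ₁ · sin φ₂ − sin φ₁ · cos φ₂ · cos Δλ )
  = atan2(0.18233, 0.07379) = 67.967° → normalised to [0°, 360°): 67.967°.

68°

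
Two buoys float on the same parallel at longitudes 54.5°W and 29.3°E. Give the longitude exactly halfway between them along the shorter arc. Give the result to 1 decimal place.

Signed shortest Δλ from -54.5° to +29.3° is +83.8°.
Midpoint longitude = -54.5° + (+83.8°)/2 = -54.5° + 41.9° = -12.6°.

12.6°W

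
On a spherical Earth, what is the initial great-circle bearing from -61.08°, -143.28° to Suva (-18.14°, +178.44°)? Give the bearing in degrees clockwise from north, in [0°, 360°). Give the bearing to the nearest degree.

Δλ = 178.44 − -143.28 = 321.72°; wrapped into (−180°, 180°]: -38.28°.
θ = atan2( sin Δλ · cos φ₂ , cos φ₁ · sin φ₂ − sin φ₁ · cos φ₂ · cos Δλ )
  = atan2(-0.58871, 0.50239) = -49.524° → normalised to [0°, 360°): 310.476°.

310°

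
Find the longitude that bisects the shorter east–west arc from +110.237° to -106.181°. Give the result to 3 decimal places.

-177.972°

Signed shortest Δλ from +110.237° to -106.181° is +143.582°.
Midpoint longitude = +110.237° + (+143.582°)/2 = +110.237° + 71.791° = +182.028°.
Normalise into (−180°, 180°]: -177.972°.
(The naïve average (+110.237 + -106.181)/2 = 2.028° is on the wrong side of the globe.)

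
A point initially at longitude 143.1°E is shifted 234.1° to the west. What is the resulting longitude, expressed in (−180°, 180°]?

91.0°W

Start at +143.1°; shift −234.1° → -91.0°.
-91.0° already lies in (−180°, 180°].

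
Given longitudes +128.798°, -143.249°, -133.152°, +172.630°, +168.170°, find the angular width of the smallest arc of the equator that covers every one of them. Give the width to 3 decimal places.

98.050°

Sort the longitudes: -143.249°, -133.152°, +128.798°, +168.170°, +172.630°.
Eastward gaps between consecutive values (wrapping around): 10.097°, 261.950°, 39.372°, 4.460°, 44.121°.
Largest gap = 261.950° ⇒ minimal covering band is its complement: 360° − 261.950° = 98.050°.
Band runs from +128.798° eastward to -133.152°, crossing the antimeridian.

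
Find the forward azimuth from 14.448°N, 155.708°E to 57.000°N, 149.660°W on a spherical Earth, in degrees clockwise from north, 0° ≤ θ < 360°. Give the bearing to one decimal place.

Δλ = -149.660 − 155.708 = -305.368°; wrapped into (−180°, 180°]: 54.632°.
θ = atan2( sin Δλ · cos φ₂ , cos φ₁ · sin φ₂ − sin φ₁ · cos φ₂ · cos Δλ )
  = atan2(0.44413, 0.73349) = 31.195° → normalised to [0°, 360°): 31.195°.

31.2°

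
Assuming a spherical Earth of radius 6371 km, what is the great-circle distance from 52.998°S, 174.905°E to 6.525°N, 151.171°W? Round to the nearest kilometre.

Δλ = -151.171 − 174.905 = -326.076°; wrapped into (−180°, 180°]: 33.924°.
Δφ = 6.525 − -52.998 = 59.523°.
a = sin²(Δφ/2) + cos φ₁ · cos φ₂ · sin²(Δλ/2) = 0.297295.
c = 2·atan2(√a, √(1−a)) = 1.15337 rad → d = 6371·c ≈ 7348.12 km.

7348 km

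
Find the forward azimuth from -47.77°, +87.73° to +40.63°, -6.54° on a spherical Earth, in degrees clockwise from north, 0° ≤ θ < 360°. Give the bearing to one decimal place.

Δλ = -6.54 − 87.73 = -94.27°.
θ = atan2( sin Δλ · cos φ₂ , cos φ₁ · sin φ₂ − sin φ₁ · cos φ₂ · cos Δλ )
  = atan2(-0.75682, 0.39582) = -62.391° → normalised to [0°, 360°): 297.609°.

297.6°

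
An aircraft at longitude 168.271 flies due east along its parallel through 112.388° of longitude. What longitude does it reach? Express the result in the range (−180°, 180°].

Start at +168.271°; shift +112.388° → +280.659°.
+280.659° lies outside (−180°, 180°]; subtract 360° → -79.341°.

-79.341°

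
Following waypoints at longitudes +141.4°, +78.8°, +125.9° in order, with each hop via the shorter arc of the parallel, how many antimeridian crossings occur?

0

Leg 1: +141.4° → +78.8°, shortest Δλ = -62.6° (west) — does not cross 180°.
Leg 2: +78.8° → +125.9°, shortest Δλ = 47.1° (east) — does not cross 180°.
Total crossings: 0.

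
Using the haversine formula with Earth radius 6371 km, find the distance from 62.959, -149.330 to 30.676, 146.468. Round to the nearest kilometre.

5710 km

Δλ = 146.468 − -149.330 = 295.798°; wrapped into (−180°, 180°]: -64.202°.
Δφ = 30.676 − 62.959 = -32.283°.
a = sin²(Δφ/2) + cos φ₁ · cos φ₂ · sin²(Δλ/2) = 0.187711.
c = 2·atan2(√a, √(1−a)) = 0.89621 rad → d = 6371·c ≈ 5709.73 km.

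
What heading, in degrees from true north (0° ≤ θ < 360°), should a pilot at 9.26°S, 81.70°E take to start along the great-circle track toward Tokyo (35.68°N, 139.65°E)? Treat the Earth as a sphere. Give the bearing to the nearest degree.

47°

Δλ = 139.65 − 81.70 = 57.95°.
θ = atan2( sin Δλ · cos φ₂ , cos φ₁ · sin φ₂ − sin φ₁ · cos φ₂ · cos Δλ )
  = atan2(0.68848, 0.64502) = 46.867° → normalised to [0°, 360°): 46.867°.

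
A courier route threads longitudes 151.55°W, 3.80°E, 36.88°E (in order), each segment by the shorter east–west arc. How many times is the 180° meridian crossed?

Leg 1: -151.55° → +3.80°, shortest Δλ = 155.35° (east) — does not cross 180°.
Leg 2: +3.80° → +36.88°, shortest Δλ = 33.08° (east) — does not cross 180°.
Total crossings: 0.

0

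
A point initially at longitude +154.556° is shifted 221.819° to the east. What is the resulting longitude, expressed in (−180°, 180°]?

+16.375°

Start at +154.556°; shift +221.819° → +376.375°.
+376.375° lies outside (−180°, 180°]; subtract 360° → +16.375°.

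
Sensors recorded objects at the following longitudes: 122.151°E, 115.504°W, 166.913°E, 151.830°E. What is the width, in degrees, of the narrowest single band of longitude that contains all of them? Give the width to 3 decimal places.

Sort the longitudes: -115.504°, +122.151°, +151.830°, +166.913°.
Eastward gaps between consecutive values (wrapping around): 237.655°, 29.679°, 15.083°, 77.583°.
Largest gap = 237.655° ⇒ minimal covering band is its complement: 360° − 237.655° = 122.345°.
Band runs from +122.151° eastward to -115.504°, crossing the antimeridian.

122.345°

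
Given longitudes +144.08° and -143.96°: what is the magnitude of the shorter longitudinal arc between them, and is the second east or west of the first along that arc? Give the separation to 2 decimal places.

Raw difference: -143.96 − 144.08 = -288.04°.
Normalise into (−180°, 180°]: -288.04° + 360° = 71.96°.
Positive ⇒ the second point lies to the east; separation 71.96°.

71.96° east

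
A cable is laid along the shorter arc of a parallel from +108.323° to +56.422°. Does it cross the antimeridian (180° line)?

No

Signed shortest Δλ = ((56.422 − 108.323 + 180) mod 360) − 180 = -51.901°.
Going west by 51.901° from +108.323° reaches +56.422° without touching 180°.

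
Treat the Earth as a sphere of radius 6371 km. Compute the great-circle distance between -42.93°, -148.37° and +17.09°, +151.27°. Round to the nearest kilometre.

9074 km

Δλ = 151.27 − -148.37 = 299.64°; wrapped into (−180°, 180°]: -60.36°.
Δφ = 17.09 − -42.93 = 60.02°.
a = sin²(Δφ/2) + cos φ₁ · cos φ₂ · sin²(Δλ/2) = 0.427023.
c = 2·atan2(√a, √(1−a)) = 1.42432 rad → d = 6371·c ≈ 9074.33 km.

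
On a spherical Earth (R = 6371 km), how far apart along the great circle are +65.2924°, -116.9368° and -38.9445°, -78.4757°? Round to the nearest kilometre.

Δλ = -78.4757 − -116.9368 = 38.4611°.
Δφ = -38.9445 − 65.2924 = -104.2369°.
a = sin²(Δφ/2) + cos φ₁ · cos φ₂ · sin²(Δλ/2) = 0.658233.
c = 2·atan2(√a, √(1−a)) = 1.89280 rad → d = 6371·c ≈ 12059.02 km.

12059 km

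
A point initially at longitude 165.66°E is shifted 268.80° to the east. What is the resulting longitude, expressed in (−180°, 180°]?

74.46°E

Start at +165.66°; shift +268.80° → +434.46°.
+434.46° lies outside (−180°, 180°]; subtract 360° → +74.46°.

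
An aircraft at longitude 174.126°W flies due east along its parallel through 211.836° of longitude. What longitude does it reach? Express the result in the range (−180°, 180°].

Start at -174.126°; shift +211.836° → +37.710°.
+37.710° already lies in (−180°, 180°].

37.710°E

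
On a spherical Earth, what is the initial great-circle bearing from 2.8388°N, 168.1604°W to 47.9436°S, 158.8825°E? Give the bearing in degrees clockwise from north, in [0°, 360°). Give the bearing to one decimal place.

205.3°

Δλ = 158.8825 − -168.1604 = 327.0429°; wrapped into (−180°, 180°]: -32.9571°.
θ = atan2( sin Δλ · cos φ₂ , cos φ₁ · sin φ₂ − sin φ₁ · cos φ₂ · cos Δλ )
  = atan2(-0.36441, -0.76941) = -154.657° → normalised to [0°, 360°): 205.343°.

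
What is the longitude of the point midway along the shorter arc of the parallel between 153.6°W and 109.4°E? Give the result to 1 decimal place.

157.9°E

Signed shortest Δλ from -153.6° to +109.4° is -97.0°.
Midpoint longitude = -153.6° + (-97.0°)/2 = -153.6° − 48.5° = -202.1°.
Normalise into (−180°, 180°]: +157.9°.
(The naïve average (-153.6 + +109.4)/2 = -22.1° is on the wrong side of the globe.)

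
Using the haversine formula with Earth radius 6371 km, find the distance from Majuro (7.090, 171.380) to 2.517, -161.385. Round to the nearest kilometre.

3059 km

Δλ = -161.385 − 171.380 = -332.765°; wrapped into (−180°, 180°]: 27.235°.
Δφ = 2.517 − 7.090 = -4.573°.
a = sin²(Δφ/2) + cos φ₁ · cos φ₂ · sin²(Δλ/2) = 0.056546.
c = 2·atan2(√a, √(1−a)) = 0.48019 rad → d = 6371·c ≈ 3059.29 km.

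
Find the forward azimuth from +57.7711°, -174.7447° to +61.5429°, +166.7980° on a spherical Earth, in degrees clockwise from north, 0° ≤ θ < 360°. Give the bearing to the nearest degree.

Δλ = 166.7980 − -174.7447 = 341.5427°; wrapped into (−180°, 180°]: -18.4573°.
θ = atan2( sin Δλ · cos φ₂ , cos φ₁ · sin φ₂ − sin φ₁ · cos φ₂ · cos Δλ )
  = atan2(-0.15086, 0.08652) = -60.166° → normalised to [0°, 360°): 299.834°.

300°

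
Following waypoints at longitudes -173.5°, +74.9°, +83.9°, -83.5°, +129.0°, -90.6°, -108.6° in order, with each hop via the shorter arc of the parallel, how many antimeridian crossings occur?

Leg 1: -173.5° → +74.9°, shortest Δλ = -111.6° (west) — crosses 180°.
Leg 2: +74.9° → +83.9°, shortest Δλ = 9.0° (east) — does not cross 180°.
Leg 3: +83.9° → -83.5°, shortest Δλ = -167.4° (west) — does not cross 180°.
Leg 4: -83.5° → +129.0°, shortest Δλ = -147.5° (west) — crosses 180°.
Leg 5: +129.0° → -90.6°, shortest Δλ = 140.4° (east) — crosses 180°.
Leg 6: -90.6° → -108.6°, shortest Δλ = -18.0° (west) — does not cross 180°.
Total crossings: 3.

3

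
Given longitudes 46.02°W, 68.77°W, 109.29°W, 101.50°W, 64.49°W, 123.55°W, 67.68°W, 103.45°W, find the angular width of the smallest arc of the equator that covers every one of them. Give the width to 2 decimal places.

77.53°

Sort the longitudes: -123.55°, -109.29°, -103.45°, -101.50°, -68.77°, -67.68°, -64.49°, -46.02°.
Eastward gaps between consecutive values (wrapping around): 14.26°, 5.84°, 1.95°, 32.73°, 1.09°, 3.19°, 18.47°, 282.47°.
Largest gap = 282.47° ⇒ minimal covering band is its complement: 360° − 282.47° = 77.53°.
Band runs from -123.55° eastward to -46.02°.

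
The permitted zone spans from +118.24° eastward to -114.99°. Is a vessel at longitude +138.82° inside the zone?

Yes

Band width going east from +118.24° to -114.99°: ((-114.99 − 118.24) mod 360) = 126.77°.
Offset of +138.82° east of the west edge: ((138.82 − 118.24) mod 360) = 20.58°.
20.58° ≤ 126.77° ⇒ inside.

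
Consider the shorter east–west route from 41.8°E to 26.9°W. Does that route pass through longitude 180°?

Signed shortest Δλ = ((-26.9 − 41.8 + 180) mod 360) − 180 = -68.7°.
Going west by 68.7° from +41.8° reaches -26.9° without touching 180°.

No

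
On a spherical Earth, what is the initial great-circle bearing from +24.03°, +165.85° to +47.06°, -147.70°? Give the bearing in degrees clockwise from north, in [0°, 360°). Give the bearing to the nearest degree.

Δλ = -147.70 − 165.85 = -313.55°; wrapped into (−180°, 180°]: 46.45°.
θ = atan2( sin Δλ · cos φ₂ , cos φ₁ · sin φ₂ − sin φ₁ · cos φ₂ · cos Δλ )
  = atan2(0.49374, 0.47749) = 45.958° → normalised to [0°, 360°): 45.958°.

46°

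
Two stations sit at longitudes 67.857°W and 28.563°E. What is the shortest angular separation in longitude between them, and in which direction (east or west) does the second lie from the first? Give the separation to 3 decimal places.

Raw difference: 28.563 − -67.857 = 96.42°.
Normalise into (−180°, 180°]: 96.42° stays 96.42°.
Positive ⇒ the second point lies to the east; separation 96.420°.

96.420° east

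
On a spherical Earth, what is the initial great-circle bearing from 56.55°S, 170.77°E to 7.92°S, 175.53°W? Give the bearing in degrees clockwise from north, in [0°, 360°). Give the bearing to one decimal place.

17.9°

Δλ = -175.53 − 170.77 = -346.30°; wrapped into (−180°, 180°]: 13.70°.
θ = atan2( sin Δλ · cos φ₂ , cos φ₁ · sin φ₂ − sin φ₁ · cos φ₂ · cos Δλ )
  = atan2(0.23458, 0.72695) = 17.884° → normalised to [0°, 360°): 17.884°.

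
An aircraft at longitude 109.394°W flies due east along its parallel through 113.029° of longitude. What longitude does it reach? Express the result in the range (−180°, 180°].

3.635°E

Start at -109.394°; shift +113.029° → +3.635°.
+3.635° already lies in (−180°, 180°].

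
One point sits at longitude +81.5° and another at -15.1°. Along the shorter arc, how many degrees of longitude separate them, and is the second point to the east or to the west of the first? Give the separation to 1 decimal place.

96.6° west

Raw difference: -15.1 − 81.5 = -96.6°.
Normalise into (−180°, 180°]: -96.6° stays -96.6°.
Negative ⇒ the second point lies to the west; separation 96.6°.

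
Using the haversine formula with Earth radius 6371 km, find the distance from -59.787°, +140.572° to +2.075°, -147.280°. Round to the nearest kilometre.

9223 km

Δλ = -147.280 − 140.572 = -287.852°; wrapped into (−180°, 180°]: 72.148°.
Δφ = 2.075 − -59.787 = 61.862°.
a = sin²(Δφ/2) + cos φ₁ · cos φ₂ · sin²(Δλ/2) = 0.438562.
c = 2·atan2(√a, √(1−a)) = 1.44761 rad → d = 6371·c ≈ 9222.72 km.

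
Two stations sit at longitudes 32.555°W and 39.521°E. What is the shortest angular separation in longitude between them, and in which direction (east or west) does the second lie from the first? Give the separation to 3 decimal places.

Raw difference: 39.521 − -32.555 = 72.076°.
Normalise into (−180°, 180°]: 72.076° stays 72.076°.
Positive ⇒ the second point lies to the east; separation 72.076°.

72.076° east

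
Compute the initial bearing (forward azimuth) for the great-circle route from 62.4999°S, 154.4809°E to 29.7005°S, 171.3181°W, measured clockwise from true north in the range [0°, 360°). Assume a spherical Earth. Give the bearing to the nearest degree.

Δλ = -171.3181 − 154.4809 = -325.7990°; wrapped into (−180°, 180°]: 34.2010°.
θ = atan2( sin Δλ · cos φ₂ , cos φ₁ · sin φ₂ − sin φ₁ · cos φ₂ · cos Δλ )
  = atan2(0.48825, 0.40846) = 50.085° → normalised to [0°, 360°): 50.085°.

50°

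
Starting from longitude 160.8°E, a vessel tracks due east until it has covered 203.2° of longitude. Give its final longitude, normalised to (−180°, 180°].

4.0°E

Start at +160.8°; shift +203.2° → +364.0°.
+364.0° lies outside (−180°, 180°]; subtract 360° → +4.0°.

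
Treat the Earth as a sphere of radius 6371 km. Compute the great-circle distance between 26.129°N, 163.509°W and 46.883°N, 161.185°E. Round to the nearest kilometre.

Δλ = 161.185 − -163.509 = 324.694°; wrapped into (−180°, 180°]: -35.306°.
Δφ = 46.883 − 26.129 = 20.754°.
a = sin²(Δφ/2) + cos φ₁ · cos φ₂ · sin²(Δλ/2) = 0.088876.
c = 2·atan2(√a, √(1−a)) = 0.60545 rad → d = 6371·c ≈ 3857.30 km.

3857 km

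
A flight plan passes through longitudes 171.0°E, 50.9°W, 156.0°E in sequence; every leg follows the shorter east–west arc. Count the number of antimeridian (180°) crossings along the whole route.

Leg 1: +171.0° → -50.9°, shortest Δλ = 138.1° (east) — crosses 180°.
Leg 2: -50.9° → +156.0°, shortest Δλ = -153.1° (west) — crosses 180°.
Total crossings: 2.

2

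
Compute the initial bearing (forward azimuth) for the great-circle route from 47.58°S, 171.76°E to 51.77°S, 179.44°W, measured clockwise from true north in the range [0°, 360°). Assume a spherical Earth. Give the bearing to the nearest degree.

Δλ = -179.44 − 171.76 = -351.20°; wrapped into (−180°, 180°]: 8.80°.
θ = atan2( sin Δλ · cos φ₂ , cos φ₁ · sin φ₂ − sin φ₁ · cos φ₂ · cos Δλ )
  = atan2(0.09467, -0.07844) = 129.644° → normalised to [0°, 360°): 129.644°.

130°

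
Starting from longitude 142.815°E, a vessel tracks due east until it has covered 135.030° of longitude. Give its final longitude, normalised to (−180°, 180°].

Start at +142.815°; shift +135.030° → +277.845°.
+277.845° lies outside (−180°, 180°]; subtract 360° → -82.155°.

82.155°W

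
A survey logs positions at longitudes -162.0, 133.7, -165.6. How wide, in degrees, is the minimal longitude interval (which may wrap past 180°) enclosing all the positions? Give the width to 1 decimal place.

Sort the longitudes: -165.6°, -162.0°, +133.7°.
Eastward gaps between consecutive values (wrapping around): 3.6°, 295.7°, 60.7°.
Largest gap = 295.7° ⇒ minimal covering band is its complement: 360° − 295.7° = 64.3°.
Band runs from +133.7° eastward to -162.0°, crossing the antimeridian.

64.3°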